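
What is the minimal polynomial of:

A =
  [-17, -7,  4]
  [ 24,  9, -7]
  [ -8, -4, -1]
x^3 + 9*x^2 + 27*x + 27

The characteristic polynomial is χ_A(x) = (x + 3)^3, so the eigenvalues are known. The minimal polynomial is
  m_A(x) = Π_λ (x − λ)^{k_λ}
where k_λ is the size of the *largest* Jordan block for λ (equivalently, the smallest k with (A − λI)^k v = 0 for every generalised eigenvector v of λ).

  λ = -3: largest Jordan block has size 3, contributing (x + 3)^3

So m_A(x) = (x + 3)^3 = x^3 + 9*x^2 + 27*x + 27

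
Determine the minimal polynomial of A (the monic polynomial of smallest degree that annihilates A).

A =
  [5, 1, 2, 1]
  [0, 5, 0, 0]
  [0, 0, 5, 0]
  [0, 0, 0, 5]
x^2 - 10*x + 25

The characteristic polynomial is χ_A(x) = (x - 5)^4, so the eigenvalues are known. The minimal polynomial is
  m_A(x) = Π_λ (x − λ)^{k_λ}
where k_λ is the size of the *largest* Jordan block for λ (equivalently, the smallest k with (A − λI)^k v = 0 for every generalised eigenvector v of λ).

  λ = 5: largest Jordan block has size 2, contributing (x − 5)^2

So m_A(x) = (x - 5)^2 = x^2 - 10*x + 25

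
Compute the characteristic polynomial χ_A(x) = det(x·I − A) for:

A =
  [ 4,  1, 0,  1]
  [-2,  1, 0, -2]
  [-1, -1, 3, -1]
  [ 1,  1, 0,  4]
x^4 - 12*x^3 + 54*x^2 - 108*x + 81

Expanding det(x·I − A) (e.g. by cofactor expansion or by noting that A is similar to its Jordan form J, which has the same characteristic polynomial as A) gives
  χ_A(x) = x^4 - 12*x^3 + 54*x^2 - 108*x + 81
which factors as (x - 3)^4. The eigenvalues (with algebraic multiplicities) are λ = 3 with multiplicity 4.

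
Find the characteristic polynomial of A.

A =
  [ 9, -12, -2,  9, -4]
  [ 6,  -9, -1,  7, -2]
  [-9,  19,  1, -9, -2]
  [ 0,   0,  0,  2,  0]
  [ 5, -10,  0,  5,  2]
x^5 - 5*x^4 + 40*x^2 - 80*x + 48

Expanding det(x·I − A) (e.g. by cofactor expansion or by noting that A is similar to its Jordan form J, which has the same characteristic polynomial as A) gives
  χ_A(x) = x^5 - 5*x^4 + 40*x^2 - 80*x + 48
which factors as (x - 2)^4*(x + 3). The eigenvalues (with algebraic multiplicities) are λ = -3 with multiplicity 1, λ = 2 with multiplicity 4.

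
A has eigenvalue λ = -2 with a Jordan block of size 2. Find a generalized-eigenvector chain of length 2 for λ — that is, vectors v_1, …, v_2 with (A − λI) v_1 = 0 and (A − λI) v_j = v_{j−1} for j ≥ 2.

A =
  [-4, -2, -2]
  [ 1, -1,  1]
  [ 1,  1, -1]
A Jordan chain for λ = -2 of length 2:
v_1 = (-2, 1, 1)ᵀ
v_2 = (1, 0, 0)ᵀ

Let N = A − (-2)·I. We want v_2 with N^2 v_2 = 0 but N^1 v_2 ≠ 0; then v_{j-1} := N · v_j for j = 2, …, 2.

Pick v_2 = (1, 0, 0)ᵀ.
Then v_1 = N · v_2 = (-2, 1, 1)ᵀ.

Sanity check: (A − (-2)·I) v_1 = (0, 0, 0)ᵀ = 0. ✓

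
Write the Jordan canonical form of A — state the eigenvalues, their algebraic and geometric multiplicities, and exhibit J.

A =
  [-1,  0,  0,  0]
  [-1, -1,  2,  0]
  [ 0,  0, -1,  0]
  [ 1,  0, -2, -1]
J_2(-1) ⊕ J_1(-1) ⊕ J_1(-1)

The characteristic polynomial is
  det(x·I − A) = x^4 + 4*x^3 + 6*x^2 + 4*x + 1 = (x + 1)^4

Eigenvalues and multiplicities (the geometric multiplicity of λ is n − rank(A − λI), which equals the number of Jordan blocks for λ):
  λ = -1: algebraic multiplicity = 4, geometric multiplicity = 3

Determining the block sizes for each eigenvalue:
  λ = -1: 3 blocks summing to 4 forces exactly one block of size 2 and the rest size 1 → block sizes [2, 1, 1]

Assembling the blocks gives a Jordan form
J =
  [-1,  1,  0,  0]
  [ 0, -1,  0,  0]
  [ 0,  0, -1,  0]
  [ 0,  0,  0, -1]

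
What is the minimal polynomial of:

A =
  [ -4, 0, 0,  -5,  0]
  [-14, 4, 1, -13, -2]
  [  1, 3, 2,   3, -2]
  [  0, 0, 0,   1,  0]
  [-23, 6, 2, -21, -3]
x^4 + x^3 - 9*x^2 + 11*x - 4

The characteristic polynomial is χ_A(x) = (x - 1)^4*(x + 4), so the eigenvalues are known. The minimal polynomial is
  m_A(x) = Π_λ (x − λ)^{k_λ}
where k_λ is the size of the *largest* Jordan block for λ (equivalently, the smallest k with (A − λI)^k v = 0 for every generalised eigenvector v of λ).

  λ = -4: largest Jordan block has size 1, contributing (x + 4)
  λ = 1: largest Jordan block has size 3, contributing (x − 1)^3

So m_A(x) = (x - 1)^3*(x + 4) = x^4 + x^3 - 9*x^2 + 11*x - 4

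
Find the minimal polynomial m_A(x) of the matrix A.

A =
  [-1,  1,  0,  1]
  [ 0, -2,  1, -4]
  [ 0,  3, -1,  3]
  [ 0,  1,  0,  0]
x^3 + 3*x^2 + 3*x + 1

The characteristic polynomial is χ_A(x) = (x + 1)^4, so the eigenvalues are known. The minimal polynomial is
  m_A(x) = Π_λ (x − λ)^{k_λ}
where k_λ is the size of the *largest* Jordan block for λ (equivalently, the smallest k with (A − λI)^k v = 0 for every generalised eigenvector v of λ).

  λ = -1: largest Jordan block has size 3, contributing (x + 1)^3

So m_A(x) = (x + 1)^3 = x^3 + 3*x^2 + 3*x + 1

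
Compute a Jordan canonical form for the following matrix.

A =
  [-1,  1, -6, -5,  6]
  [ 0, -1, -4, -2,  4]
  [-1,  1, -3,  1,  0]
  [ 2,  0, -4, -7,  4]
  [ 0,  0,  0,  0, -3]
J_3(-3) ⊕ J_1(-3) ⊕ J_1(-3)

The characteristic polynomial is
  det(x·I − A) = x^5 + 15*x^4 + 90*x^3 + 270*x^2 + 405*x + 243 = (x + 3)^5

Eigenvalues and multiplicities (the geometric multiplicity of λ is n − rank(A − λI), which equals the number of Jordan blocks for λ):
  λ = -3: algebraic multiplicity = 5, geometric multiplicity = 3

Determining the block sizes for each eigenvalue:
  λ = -3: with am = 5 and gm = 3, the partition is not yet determined (e.g. several partitions of 5 into 3 parts exist). Let N = A − (-3)·I. Computing rank(N^1) = 2, rank(N^2) = 1, rank(N^3) = 0; the number of blocks of size ≥ j is rank(N^{j−1}) − rank(N^j), giving [3, 1, 1]. So we have 1 block(s) of size 3, 2 block(s) of size 1 → block sizes [3, 1, 1]

Assembling the blocks gives a Jordan form
J =
  [-3,  1,  0,  0,  0]
  [ 0, -3,  1,  0,  0]
  [ 0,  0, -3,  0,  0]
  [ 0,  0,  0, -3,  0]
  [ 0,  0,  0,  0, -3]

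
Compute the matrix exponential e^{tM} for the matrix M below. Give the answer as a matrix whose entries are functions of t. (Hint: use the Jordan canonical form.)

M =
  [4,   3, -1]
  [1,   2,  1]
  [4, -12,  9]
e^{tM} =
  [-t*exp(5*t) + exp(5*t), 3*t*exp(5*t), -t*exp(5*t)]
  [t*exp(5*t), -3*t*exp(5*t) + exp(5*t), t*exp(5*t)]
  [4*t*exp(5*t), -12*t*exp(5*t), 4*t*exp(5*t) + exp(5*t)]

Strategy: write M = P · J · P⁻¹ where J is a Jordan canonical form, so e^{tM} = P · e^{tJ} · P⁻¹, and e^{tJ} can be computed block-by-block.

M has Jordan form
J =
  [5, 1, 0]
  [0, 5, 0]
  [0, 0, 5]
(up to reordering of blocks).

Per-block formulas:
  For a 1×1 block at λ = 5: exp(t · [5]) = [e^(5t)].
  For a 2×2 Jordan block J_2(5): exp(t · J_2(5)) = e^(5t)·(I + t·N), where N is the 2×2 nilpotent shift.

After assembling e^{tJ} and conjugating by P, we get:

e^{tM} =
  [-t*exp(5*t) + exp(5*t), 3*t*exp(5*t), -t*exp(5*t)]
  [t*exp(5*t), -3*t*exp(5*t) + exp(5*t), t*exp(5*t)]
  [4*t*exp(5*t), -12*t*exp(5*t), 4*t*exp(5*t) + exp(5*t)]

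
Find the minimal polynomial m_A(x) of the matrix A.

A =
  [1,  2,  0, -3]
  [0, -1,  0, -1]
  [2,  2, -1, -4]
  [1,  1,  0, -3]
x^3 + 3*x^2 + 3*x + 1

The characteristic polynomial is χ_A(x) = (x + 1)^4, so the eigenvalues are known. The minimal polynomial is
  m_A(x) = Π_λ (x − λ)^{k_λ}
where k_λ is the size of the *largest* Jordan block for λ (equivalently, the smallest k with (A − λI)^k v = 0 for every generalised eigenvector v of λ).

  λ = -1: largest Jordan block has size 3, contributing (x + 1)^3

So m_A(x) = (x + 1)^3 = x^3 + 3*x^2 + 3*x + 1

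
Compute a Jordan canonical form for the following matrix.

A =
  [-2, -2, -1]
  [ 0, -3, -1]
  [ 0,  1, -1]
J_3(-2)

The characteristic polynomial is
  det(x·I − A) = x^3 + 6*x^2 + 12*x + 8 = (x + 2)^3

Eigenvalues and multiplicities (the geometric multiplicity of λ is n − rank(A − λI), which equals the number of Jordan blocks for λ):
  λ = -2: algebraic multiplicity = 3, geometric multiplicity = 1

Determining the block sizes for each eigenvalue:
  λ = -2: one block (gm = 1), so the single block has size am = 3 → block sizes [3]

Assembling the blocks gives a Jordan form
J =
  [-2,  1,  0]
  [ 0, -2,  1]
  [ 0,  0, -2]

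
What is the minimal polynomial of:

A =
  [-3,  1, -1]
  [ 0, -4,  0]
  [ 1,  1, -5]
x^2 + 8*x + 16

The characteristic polynomial is χ_A(x) = (x + 4)^3, so the eigenvalues are known. The minimal polynomial is
  m_A(x) = Π_λ (x − λ)^{k_λ}
where k_λ is the size of the *largest* Jordan block for λ (equivalently, the smallest k with (A − λI)^k v = 0 for every generalised eigenvector v of λ).

  λ = -4: largest Jordan block has size 2, contributing (x + 4)^2

So m_A(x) = (x + 4)^2 = x^2 + 8*x + 16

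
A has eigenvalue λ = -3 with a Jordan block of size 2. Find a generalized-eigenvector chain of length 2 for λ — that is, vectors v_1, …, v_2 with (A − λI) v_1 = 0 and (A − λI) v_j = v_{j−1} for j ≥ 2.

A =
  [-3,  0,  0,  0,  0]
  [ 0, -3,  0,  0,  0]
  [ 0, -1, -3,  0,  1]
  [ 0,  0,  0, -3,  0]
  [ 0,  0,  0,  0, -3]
A Jordan chain for λ = -3 of length 2:
v_1 = (0, 0, -1, 0, 0)ᵀ
v_2 = (0, 1, 0, 0, 0)ᵀ

Let N = A − (-3)·I. We want v_2 with N^2 v_2 = 0 but N^1 v_2 ≠ 0; then v_{j-1} := N · v_j for j = 2, …, 2.

Pick v_2 = (0, 1, 0, 0, 0)ᵀ.
Then v_1 = N · v_2 = (0, 0, -1, 0, 0)ᵀ.

Sanity check: (A − (-3)·I) v_1 = (0, 0, 0, 0, 0)ᵀ = 0. ✓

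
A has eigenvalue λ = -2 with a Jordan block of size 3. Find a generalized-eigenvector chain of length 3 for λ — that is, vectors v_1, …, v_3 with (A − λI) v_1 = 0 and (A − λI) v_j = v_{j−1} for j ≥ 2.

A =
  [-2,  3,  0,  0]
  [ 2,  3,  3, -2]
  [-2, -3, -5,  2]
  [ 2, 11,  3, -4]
A Jordan chain for λ = -2 of length 3:
v_1 = (6, 0, 4, 12)ᵀ
v_2 = (0, 2, -2, 2)ᵀ
v_3 = (1, 0, 0, 0)ᵀ

Let N = A − (-2)·I. We want v_3 with N^3 v_3 = 0 but N^2 v_3 ≠ 0; then v_{j-1} := N · v_j for j = 3, …, 2.

Pick v_3 = (1, 0, 0, 0)ᵀ.
Then v_2 = N · v_3 = (0, 2, -2, 2)ᵀ.
Then v_1 = N · v_2 = (6, 0, 4, 12)ᵀ.

Sanity check: (A − (-2)·I) v_1 = (0, 0, 0, 0)ᵀ = 0. ✓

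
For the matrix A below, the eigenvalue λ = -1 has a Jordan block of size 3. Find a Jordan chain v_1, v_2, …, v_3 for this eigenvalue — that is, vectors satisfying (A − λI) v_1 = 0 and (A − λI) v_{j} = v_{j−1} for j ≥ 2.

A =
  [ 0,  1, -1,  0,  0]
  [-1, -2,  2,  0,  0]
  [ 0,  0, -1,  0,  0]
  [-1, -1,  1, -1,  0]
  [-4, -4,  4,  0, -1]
A Jordan chain for λ = -1 of length 3:
v_1 = (1, -1, 0, -1, -4)ᵀ
v_2 = (-1, 2, 0, 1, 4)ᵀ
v_3 = (0, 0, 1, 0, 0)ᵀ

Let N = A − (-1)·I. We want v_3 with N^3 v_3 = 0 but N^2 v_3 ≠ 0; then v_{j-1} := N · v_j for j = 3, …, 2.

Pick v_3 = (0, 0, 1, 0, 0)ᵀ.
Then v_2 = N · v_3 = (-1, 2, 0, 1, 4)ᵀ.
Then v_1 = N · v_2 = (1, -1, 0, -1, -4)ᵀ.

Sanity check: (A − (-1)·I) v_1 = (0, 0, 0, 0, 0)ᵀ = 0. ✓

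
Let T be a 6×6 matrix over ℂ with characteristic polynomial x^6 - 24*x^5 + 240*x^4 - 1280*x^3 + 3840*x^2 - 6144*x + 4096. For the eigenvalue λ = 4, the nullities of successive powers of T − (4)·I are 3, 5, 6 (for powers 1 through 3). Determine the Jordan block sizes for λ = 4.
Block sizes for λ = 4: [3, 2, 1]

From the dimensions of kernels of powers, the number of Jordan blocks of size at least j is d_j − d_{j−1} where d_j = dim ker(N^j) (with d_0 = 0). Computing the differences gives [3, 2, 1].
The number of blocks of size exactly k is (#blocks of size ≥ k) − (#blocks of size ≥ k + 1), so the partition is: 1 block(s) of size 1, 1 block(s) of size 2, 1 block(s) of size 3.
In nonincreasing order the block sizes are [3, 2, 1].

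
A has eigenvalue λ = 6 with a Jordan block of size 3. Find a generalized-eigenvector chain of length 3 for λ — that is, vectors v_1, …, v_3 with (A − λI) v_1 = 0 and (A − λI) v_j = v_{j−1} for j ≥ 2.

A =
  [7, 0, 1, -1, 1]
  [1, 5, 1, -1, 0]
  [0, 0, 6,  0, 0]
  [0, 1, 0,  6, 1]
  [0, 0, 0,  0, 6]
A Jordan chain for λ = 6 of length 3:
v_1 = (1, 0, 0, 1, 0)ᵀ
v_2 = (1, 1, 0, 0, 0)ᵀ
v_3 = (1, 0, 0, 0, 0)ᵀ

Let N = A − (6)·I. We want v_3 with N^3 v_3 = 0 but N^2 v_3 ≠ 0; then v_{j-1} := N · v_j for j = 3, …, 2.

Pick v_3 = (1, 0, 0, 0, 0)ᵀ.
Then v_2 = N · v_3 = (1, 1, 0, 0, 0)ᵀ.
Then v_1 = N · v_2 = (1, 0, 0, 1, 0)ᵀ.

Sanity check: (A − (6)·I) v_1 = (0, 0, 0, 0, 0)ᵀ = 0. ✓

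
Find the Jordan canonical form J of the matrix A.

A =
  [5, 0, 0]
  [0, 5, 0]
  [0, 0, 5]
J_1(5) ⊕ J_1(5) ⊕ J_1(5)

The characteristic polynomial is
  det(x·I − A) = x^3 - 15*x^2 + 75*x - 125 = (x - 5)^3

Eigenvalues and multiplicities (the geometric multiplicity of λ is n − rank(A − λI), which equals the number of Jordan blocks for λ):
  λ = 5: algebraic multiplicity = 3, geometric multiplicity = 3

Determining the block sizes for each eigenvalue:
  λ = 5: gm = am = 3, so every block has size 1 → block sizes [1, 1, 1]

Assembling the blocks gives a Jordan form
J =
  [5, 0, 0]
  [0, 5, 0]
  [0, 0, 5]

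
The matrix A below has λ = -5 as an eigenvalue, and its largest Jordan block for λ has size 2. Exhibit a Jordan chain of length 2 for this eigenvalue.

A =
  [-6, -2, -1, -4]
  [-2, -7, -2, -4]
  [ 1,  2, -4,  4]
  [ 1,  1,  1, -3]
A Jordan chain for λ = -5 of length 2:
v_1 = (-1, -2, 1, 1)ᵀ
v_2 = (1, 0, 0, 0)ᵀ

Let N = A − (-5)·I. We want v_2 with N^2 v_2 = 0 but N^1 v_2 ≠ 0; then v_{j-1} := N · v_j for j = 2, …, 2.

Pick v_2 = (1, 0, 0, 0)ᵀ.
Then v_1 = N · v_2 = (-1, -2, 1, 1)ᵀ.

Sanity check: (A − (-5)·I) v_1 = (0, 0, 0, 0)ᵀ = 0. ✓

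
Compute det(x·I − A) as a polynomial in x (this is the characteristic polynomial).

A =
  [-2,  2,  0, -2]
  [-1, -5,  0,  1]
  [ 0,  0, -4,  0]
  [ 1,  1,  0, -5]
x^4 + 16*x^3 + 96*x^2 + 256*x + 256

Expanding det(x·I − A) (e.g. by cofactor expansion or by noting that A is similar to its Jordan form J, which has the same characteristic polynomial as A) gives
  χ_A(x) = x^4 + 16*x^3 + 96*x^2 + 256*x + 256
which factors as (x + 4)^4. The eigenvalues (with algebraic multiplicities) are λ = -4 with multiplicity 4.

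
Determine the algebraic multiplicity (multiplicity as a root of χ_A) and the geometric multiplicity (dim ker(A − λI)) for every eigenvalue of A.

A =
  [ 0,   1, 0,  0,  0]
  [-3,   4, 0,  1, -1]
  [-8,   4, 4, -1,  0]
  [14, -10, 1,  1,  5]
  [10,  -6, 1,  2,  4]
λ = 1: alg = 3, geom = 1; λ = 5: alg = 2, geom = 1

Step 1 — factor the characteristic polynomial to read off the algebraic multiplicities:
  χ_A(x) = (x - 5)^2*(x - 1)^3

Step 2 — compute geometric multiplicities via the rank-nullity identity g(λ) = n − rank(A − λI):
  rank(A − (1)·I) = 4, so dim ker(A − (1)·I) = n − 4 = 1
  rank(A − (5)·I) = 4, so dim ker(A − (5)·I) = n − 4 = 1

Summary:
  λ = 1: algebraic multiplicity = 3, geometric multiplicity = 1
  λ = 5: algebraic multiplicity = 2, geometric multiplicity = 1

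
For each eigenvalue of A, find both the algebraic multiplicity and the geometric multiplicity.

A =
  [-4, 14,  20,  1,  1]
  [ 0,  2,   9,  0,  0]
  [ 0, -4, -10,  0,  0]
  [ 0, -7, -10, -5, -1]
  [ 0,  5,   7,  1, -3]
λ = -4: alg = 5, geom = 2

Step 1 — factor the characteristic polynomial to read off the algebraic multiplicities:
  χ_A(x) = (x + 4)^5

Step 2 — compute geometric multiplicities via the rank-nullity identity g(λ) = n − rank(A − λI):
  rank(A − (-4)·I) = 3, so dim ker(A − (-4)·I) = n − 3 = 2

Summary:
  λ = -4: algebraic multiplicity = 5, geometric multiplicity = 2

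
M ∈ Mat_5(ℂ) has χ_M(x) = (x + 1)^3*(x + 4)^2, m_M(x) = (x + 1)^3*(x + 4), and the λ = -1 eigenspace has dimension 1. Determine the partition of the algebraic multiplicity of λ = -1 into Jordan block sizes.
Block sizes for λ = -1: [3]

Step 1 — from the characteristic polynomial, algebraic multiplicity of λ = -1 is 3. From dim ker(M − (-1)·I) = 1, there are exactly 1 Jordan blocks for λ = -1.
Step 2 — from the minimal polynomial, the factor (x + 1)^3 tells us the largest block for λ = -1 has size 3.
Step 3 — with total size 3, 1 blocks, and largest block 3, the block sizes (in nonincreasing order) are [3].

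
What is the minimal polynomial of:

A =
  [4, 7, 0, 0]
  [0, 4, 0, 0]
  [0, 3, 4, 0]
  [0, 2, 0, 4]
x^2 - 8*x + 16

The characteristic polynomial is χ_A(x) = (x - 4)^4, so the eigenvalues are known. The minimal polynomial is
  m_A(x) = Π_λ (x − λ)^{k_λ}
where k_λ is the size of the *largest* Jordan block for λ (equivalently, the smallest k with (A − λI)^k v = 0 for every generalised eigenvector v of λ).

  λ = 4: largest Jordan block has size 2, contributing (x − 4)^2

So m_A(x) = (x - 4)^2 = x^2 - 8*x + 16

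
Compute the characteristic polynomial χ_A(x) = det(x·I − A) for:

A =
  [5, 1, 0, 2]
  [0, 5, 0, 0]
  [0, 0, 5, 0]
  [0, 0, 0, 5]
x^4 - 20*x^3 + 150*x^2 - 500*x + 625

Expanding det(x·I − A) (e.g. by cofactor expansion or by noting that A is similar to its Jordan form J, which has the same characteristic polynomial as A) gives
  χ_A(x) = x^4 - 20*x^3 + 150*x^2 - 500*x + 625
which factors as (x - 5)^4. The eigenvalues (with algebraic multiplicities) are λ = 5 with multiplicity 4.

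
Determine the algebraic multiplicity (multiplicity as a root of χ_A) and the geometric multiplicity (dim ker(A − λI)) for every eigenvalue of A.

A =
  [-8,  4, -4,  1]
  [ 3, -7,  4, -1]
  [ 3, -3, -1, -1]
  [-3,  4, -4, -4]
λ = -5: alg = 4, geom = 2

Step 1 — factor the characteristic polynomial to read off the algebraic multiplicities:
  χ_A(x) = (x + 5)^4

Step 2 — compute geometric multiplicities via the rank-nullity identity g(λ) = n − rank(A − λI):
  rank(A − (-5)·I) = 2, so dim ker(A − (-5)·I) = n − 2 = 2

Summary:
  λ = -5: algebraic multiplicity = 4, geometric multiplicity = 2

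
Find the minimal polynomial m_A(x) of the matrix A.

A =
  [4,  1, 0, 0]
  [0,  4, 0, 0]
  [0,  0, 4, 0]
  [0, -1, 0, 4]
x^2 - 8*x + 16

The characteristic polynomial is χ_A(x) = (x - 4)^4, so the eigenvalues are known. The minimal polynomial is
  m_A(x) = Π_λ (x − λ)^{k_λ}
where k_λ is the size of the *largest* Jordan block for λ (equivalently, the smallest k with (A − λI)^k v = 0 for every generalised eigenvector v of λ).

  λ = 4: largest Jordan block has size 2, contributing (x − 4)^2

So m_A(x) = (x - 4)^2 = x^2 - 8*x + 16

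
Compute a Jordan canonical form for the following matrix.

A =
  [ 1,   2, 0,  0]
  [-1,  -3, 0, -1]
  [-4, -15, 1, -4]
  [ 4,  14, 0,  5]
J_3(1) ⊕ J_1(1)

The characteristic polynomial is
  det(x·I − A) = x^4 - 4*x^3 + 6*x^2 - 4*x + 1 = (x - 1)^4

Eigenvalues and multiplicities (the geometric multiplicity of λ is n − rank(A − λI), which equals the number of Jordan blocks for λ):
  λ = 1: algebraic multiplicity = 4, geometric multiplicity = 2

Determining the block sizes for each eigenvalue:
  λ = 1: with am = 4 and gm = 2, the partition is not yet determined (e.g. several partitions of 4 into 2 parts exist). Let N = A − (1)·I. Computing rank(N^1) = 2, rank(N^2) = 1, rank(N^3) = 0; the number of blocks of size ≥ j is rank(N^{j−1}) − rank(N^j), giving [2, 1, 1]. So we have 1 block(s) of size 3, 1 block(s) of size 1 → block sizes [3, 1]

Assembling the blocks gives a Jordan form
J =
  [1, 1, 0, 0]
  [0, 1, 1, 0]
  [0, 0, 1, 0]
  [0, 0, 0, 1]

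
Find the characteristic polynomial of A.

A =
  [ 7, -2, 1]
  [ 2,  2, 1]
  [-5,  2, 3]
x^3 - 12*x^2 + 48*x - 64

Expanding det(x·I − A) (e.g. by cofactor expansion or by noting that A is similar to its Jordan form J, which has the same characteristic polynomial as A) gives
  χ_A(x) = x^3 - 12*x^2 + 48*x - 64
which factors as (x - 4)^3. The eigenvalues (with algebraic multiplicities) are λ = 4 with multiplicity 3.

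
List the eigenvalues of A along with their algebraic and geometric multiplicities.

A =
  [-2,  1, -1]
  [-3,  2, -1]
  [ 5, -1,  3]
λ = 1: alg = 3, geom = 1

Step 1 — factor the characteristic polynomial to read off the algebraic multiplicities:
  χ_A(x) = (x - 1)^3

Step 2 — compute geometric multiplicities via the rank-nullity identity g(λ) = n − rank(A − λI):
  rank(A − (1)·I) = 2, so dim ker(A − (1)·I) = n − 2 = 1

Summary:
  λ = 1: algebraic multiplicity = 3, geometric multiplicity = 1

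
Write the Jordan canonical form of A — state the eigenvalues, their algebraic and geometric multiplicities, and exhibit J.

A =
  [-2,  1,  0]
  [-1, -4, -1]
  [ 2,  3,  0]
J_3(-2)

The characteristic polynomial is
  det(x·I − A) = x^3 + 6*x^2 + 12*x + 8 = (x + 2)^3

Eigenvalues and multiplicities (the geometric multiplicity of λ is n − rank(A − λI), which equals the number of Jordan blocks for λ):
  λ = -2: algebraic multiplicity = 3, geometric multiplicity = 1

Determining the block sizes for each eigenvalue:
  λ = -2: one block (gm = 1), so the single block has size am = 3 → block sizes [3]

Assembling the blocks gives a Jordan form
J =
  [-2,  1,  0]
  [ 0, -2,  1]
  [ 0,  0, -2]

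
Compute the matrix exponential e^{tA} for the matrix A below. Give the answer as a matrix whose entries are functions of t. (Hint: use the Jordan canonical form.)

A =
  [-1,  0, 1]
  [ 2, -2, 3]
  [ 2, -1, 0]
e^{tA} =
  [t^2*exp(-t) + exp(-t), -t^2*exp(-t)/2, t^2*exp(-t)/2 + t*exp(-t)]
  [2*t^2*exp(-t) + 2*t*exp(-t), -t^2*exp(-t) - t*exp(-t) + exp(-t), t^2*exp(-t) + 3*t*exp(-t)]
  [2*t*exp(-t), -t*exp(-t), t*exp(-t) + exp(-t)]

Strategy: write A = P · J · P⁻¹ where J is a Jordan canonical form, so e^{tA} = P · e^{tJ} · P⁻¹, and e^{tJ} can be computed block-by-block.

A has Jordan form
J =
  [-1,  1,  0]
  [ 0, -1,  1]
  [ 0,  0, -1]
(up to reordering of blocks).

Per-block formulas:
  For a 3×3 Jordan block J_3(-1): exp(t · J_3(-1)) = e^(-1t)·(I + t·N + (t^2/2)·N^2), where N is the 3×3 nilpotent shift.

After assembling e^{tJ} and conjugating by P, we get:

e^{tA} =
  [t^2*exp(-t) + exp(-t), -t^2*exp(-t)/2, t^2*exp(-t)/2 + t*exp(-t)]
  [2*t^2*exp(-t) + 2*t*exp(-t), -t^2*exp(-t) - t*exp(-t) + exp(-t), t^2*exp(-t) + 3*t*exp(-t)]
  [2*t*exp(-t), -t*exp(-t), t*exp(-t) + exp(-t)]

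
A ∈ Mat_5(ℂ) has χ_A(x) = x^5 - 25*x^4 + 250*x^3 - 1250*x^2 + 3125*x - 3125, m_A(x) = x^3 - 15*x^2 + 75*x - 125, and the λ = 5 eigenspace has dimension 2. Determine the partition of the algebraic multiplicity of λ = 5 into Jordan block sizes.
Block sizes for λ = 5: [3, 2]

Step 1 — from the characteristic polynomial, algebraic multiplicity of λ = 5 is 5. From dim ker(A − (5)·I) = 2, there are exactly 2 Jordan blocks for λ = 5.
Step 2 — from the minimal polynomial, the factor (x − 5)^3 tells us the largest block for λ = 5 has size 3.
Step 3 — with total size 5, 2 blocks, and largest block 3, the block sizes (in nonincreasing order) are [3, 2].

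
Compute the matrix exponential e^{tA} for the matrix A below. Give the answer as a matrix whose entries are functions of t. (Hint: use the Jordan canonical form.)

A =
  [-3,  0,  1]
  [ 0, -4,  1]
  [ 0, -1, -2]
e^{tA} =
  [exp(-3*t), -t^2*exp(-3*t)/2, t^2*exp(-3*t)/2 + t*exp(-3*t)]
  [0, -t*exp(-3*t) + exp(-3*t), t*exp(-3*t)]
  [0, -t*exp(-3*t), t*exp(-3*t) + exp(-3*t)]

Strategy: write A = P · J · P⁻¹ where J is a Jordan canonical form, so e^{tA} = P · e^{tJ} · P⁻¹, and e^{tJ} can be computed block-by-block.

A has Jordan form
J =
  [-3,  1,  0]
  [ 0, -3,  1]
  [ 0,  0, -3]
(up to reordering of blocks).

Per-block formulas:
  For a 3×3 Jordan block J_3(-3): exp(t · J_3(-3)) = e^(-3t)·(I + t·N + (t^2/2)·N^2), where N is the 3×3 nilpotent shift.

After assembling e^{tJ} and conjugating by P, we get:

e^{tA} =
  [exp(-3*t), -t^2*exp(-3*t)/2, t^2*exp(-3*t)/2 + t*exp(-3*t)]
  [0, -t*exp(-3*t) + exp(-3*t), t*exp(-3*t)]
  [0, -t*exp(-3*t), t*exp(-3*t) + exp(-3*t)]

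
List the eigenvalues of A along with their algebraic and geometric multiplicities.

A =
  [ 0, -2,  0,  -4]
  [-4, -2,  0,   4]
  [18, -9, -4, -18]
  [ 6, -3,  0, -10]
λ = -4: alg = 4, geom = 3

Step 1 — factor the characteristic polynomial to read off the algebraic multiplicities:
  χ_A(x) = (x + 4)^4

Step 2 — compute geometric multiplicities via the rank-nullity identity g(λ) = n − rank(A − λI):
  rank(A − (-4)·I) = 1, so dim ker(A − (-4)·I) = n − 1 = 3

Summary:
  λ = -4: algebraic multiplicity = 4, geometric multiplicity = 3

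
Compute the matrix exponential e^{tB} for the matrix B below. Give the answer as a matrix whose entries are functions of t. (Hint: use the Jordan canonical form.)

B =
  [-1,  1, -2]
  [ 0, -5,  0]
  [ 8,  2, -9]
e^{tB} =
  [4*t*exp(-5*t) + exp(-5*t), t*exp(-5*t), -2*t*exp(-5*t)]
  [0, exp(-5*t), 0]
  [8*t*exp(-5*t), 2*t*exp(-5*t), -4*t*exp(-5*t) + exp(-5*t)]

Strategy: write B = P · J · P⁻¹ where J is a Jordan canonical form, so e^{tB} = P · e^{tJ} · P⁻¹, and e^{tJ} can be computed block-by-block.

B has Jordan form
J =
  [-5,  1,  0]
  [ 0, -5,  0]
  [ 0,  0, -5]
(up to reordering of blocks).

Per-block formulas:
  For a 2×2 Jordan block J_2(-5): exp(t · J_2(-5)) = e^(-5t)·(I + t·N), where N is the 2×2 nilpotent shift.
  For a 1×1 block at λ = -5: exp(t · [-5]) = [e^(-5t)].

After assembling e^{tJ} and conjugating by P, we get:

e^{tB} =
  [4*t*exp(-5*t) + exp(-5*t), t*exp(-5*t), -2*t*exp(-5*t)]
  [0, exp(-5*t), 0]
  [8*t*exp(-5*t), 2*t*exp(-5*t), -4*t*exp(-5*t) + exp(-5*t)]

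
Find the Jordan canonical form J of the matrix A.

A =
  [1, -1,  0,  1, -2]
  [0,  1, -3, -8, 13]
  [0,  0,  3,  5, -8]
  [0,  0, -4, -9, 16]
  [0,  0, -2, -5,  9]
J_3(1) ⊕ J_2(1)

The characteristic polynomial is
  det(x·I − A) = x^5 - 5*x^4 + 10*x^3 - 10*x^2 + 5*x - 1 = (x - 1)^5

Eigenvalues and multiplicities (the geometric multiplicity of λ is n − rank(A − λI), which equals the number of Jordan blocks for λ):
  λ = 1: algebraic multiplicity = 5, geometric multiplicity = 2

Determining the block sizes for each eigenvalue:
  λ = 1: with am = 5 and gm = 2, the partition is not yet determined (e.g. several partitions of 5 into 2 parts exist). Let N = A − (1)·I. Computing rank(N^1) = 3, rank(N^2) = 1, rank(N^3) = 0; the number of blocks of size ≥ j is rank(N^{j−1}) − rank(N^j), giving [2, 2, 1]. So we have 1 block(s) of size 3, 1 block(s) of size 2 → block sizes [3, 2]

Assembling the blocks gives a Jordan form
J =
  [1, 1, 0, 0, 0]
  [0, 1, 1, 0, 0]
  [0, 0, 1, 0, 0]
  [0, 0, 0, 1, 1]
  [0, 0, 0, 0, 1]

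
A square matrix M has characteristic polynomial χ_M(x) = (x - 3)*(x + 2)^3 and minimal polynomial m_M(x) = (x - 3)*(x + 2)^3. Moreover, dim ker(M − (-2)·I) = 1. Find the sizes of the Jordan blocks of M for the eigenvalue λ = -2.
Block sizes for λ = -2: [3]

Step 1 — from the characteristic polynomial, algebraic multiplicity of λ = -2 is 3. From dim ker(M − (-2)·I) = 1, there are exactly 1 Jordan blocks for λ = -2.
Step 2 — from the minimal polynomial, the factor (x + 2)^3 tells us the largest block for λ = -2 has size 3.
Step 3 — with total size 3, 1 blocks, and largest block 3, the block sizes (in nonincreasing order) are [3].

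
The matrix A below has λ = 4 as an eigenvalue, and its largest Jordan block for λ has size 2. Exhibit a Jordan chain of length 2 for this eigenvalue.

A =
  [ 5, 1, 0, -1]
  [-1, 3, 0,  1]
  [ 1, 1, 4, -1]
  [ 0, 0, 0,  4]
A Jordan chain for λ = 4 of length 2:
v_1 = (1, -1, 1, 0)ᵀ
v_2 = (1, 0, 0, 0)ᵀ

Let N = A − (4)·I. We want v_2 with N^2 v_2 = 0 but N^1 v_2 ≠ 0; then v_{j-1} := N · v_j for j = 2, …, 2.

Pick v_2 = (1, 0, 0, 0)ᵀ.
Then v_1 = N · v_2 = (1, -1, 1, 0)ᵀ.

Sanity check: (A − (4)·I) v_1 = (0, 0, 0, 0)ᵀ = 0. ✓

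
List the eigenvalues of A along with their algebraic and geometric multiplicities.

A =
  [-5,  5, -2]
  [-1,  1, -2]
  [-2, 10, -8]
λ = -4: alg = 3, geom = 2

Step 1 — factor the characteristic polynomial to read off the algebraic multiplicities:
  χ_A(x) = (x + 4)^3

Step 2 — compute geometric multiplicities via the rank-nullity identity g(λ) = n − rank(A − λI):
  rank(A − (-4)·I) = 1, so dim ker(A − (-4)·I) = n − 1 = 2

Summary:
  λ = -4: algebraic multiplicity = 3, geometric multiplicity = 2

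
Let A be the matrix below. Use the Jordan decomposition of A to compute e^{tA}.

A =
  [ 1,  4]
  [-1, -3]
e^{tA} =
  [2*t*exp(-t) + exp(-t), 4*t*exp(-t)]
  [-t*exp(-t), -2*t*exp(-t) + exp(-t)]

Strategy: write A = P · J · P⁻¹ where J is a Jordan canonical form, so e^{tA} = P · e^{tJ} · P⁻¹, and e^{tJ} can be computed block-by-block.

A has Jordan form
J =
  [-1,  1]
  [ 0, -1]
(up to reordering of blocks).

Per-block formulas:
  For a 2×2 Jordan block J_2(-1): exp(t · J_2(-1)) = e^(-1t)·(I + t·N), where N is the 2×2 nilpotent shift.

After assembling e^{tJ} and conjugating by P, we get:

e^{tA} =
  [2*t*exp(-t) + exp(-t), 4*t*exp(-t)]
  [-t*exp(-t), -2*t*exp(-t) + exp(-t)]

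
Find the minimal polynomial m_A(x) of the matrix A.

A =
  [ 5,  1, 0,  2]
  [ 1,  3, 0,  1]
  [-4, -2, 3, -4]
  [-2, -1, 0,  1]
x^3 - 9*x^2 + 27*x - 27

The characteristic polynomial is χ_A(x) = (x - 3)^4, so the eigenvalues are known. The minimal polynomial is
  m_A(x) = Π_λ (x − λ)^{k_λ}
where k_λ is the size of the *largest* Jordan block for λ (equivalently, the smallest k with (A − λI)^k v = 0 for every generalised eigenvector v of λ).

  λ = 3: largest Jordan block has size 3, contributing (x − 3)^3

So m_A(x) = (x - 3)^3 = x^3 - 9*x^2 + 27*x - 27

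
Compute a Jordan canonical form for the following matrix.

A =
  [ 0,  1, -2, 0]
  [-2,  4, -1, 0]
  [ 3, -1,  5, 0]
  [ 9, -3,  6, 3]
J_3(3) ⊕ J_1(3)

The characteristic polynomial is
  det(x·I − A) = x^4 - 12*x^3 + 54*x^2 - 108*x + 81 = (x - 3)^4

Eigenvalues and multiplicities (the geometric multiplicity of λ is n − rank(A − λI), which equals the number of Jordan blocks for λ):
  λ = 3: algebraic multiplicity = 4, geometric multiplicity = 2

Determining the block sizes for each eigenvalue:
  λ = 3: with am = 4 and gm = 2, the partition is not yet determined (e.g. several partitions of 4 into 2 parts exist). Let N = A − (3)·I. Computing rank(N^1) = 2, rank(N^2) = 1, rank(N^3) = 0; the number of blocks of size ≥ j is rank(N^{j−1}) − rank(N^j), giving [2, 1, 1]. So we have 1 block(s) of size 3, 1 block(s) of size 1 → block sizes [3, 1]

Assembling the blocks gives a Jordan form
J =
  [3, 1, 0, 0]
  [0, 3, 1, 0]
  [0, 0, 3, 0]
  [0, 0, 0, 3]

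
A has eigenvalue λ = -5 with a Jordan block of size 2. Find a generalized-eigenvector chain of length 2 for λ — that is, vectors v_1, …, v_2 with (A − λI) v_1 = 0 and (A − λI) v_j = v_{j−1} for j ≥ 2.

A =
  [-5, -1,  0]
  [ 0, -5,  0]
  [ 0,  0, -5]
A Jordan chain for λ = -5 of length 2:
v_1 = (-1, 0, 0)ᵀ
v_2 = (0, 1, 0)ᵀ

Let N = A − (-5)·I. We want v_2 with N^2 v_2 = 0 but N^1 v_2 ≠ 0; then v_{j-1} := N · v_j for j = 2, …, 2.

Pick v_2 = (0, 1, 0)ᵀ.
Then v_1 = N · v_2 = (-1, 0, 0)ᵀ.

Sanity check: (A − (-5)·I) v_1 = (0, 0, 0)ᵀ = 0. ✓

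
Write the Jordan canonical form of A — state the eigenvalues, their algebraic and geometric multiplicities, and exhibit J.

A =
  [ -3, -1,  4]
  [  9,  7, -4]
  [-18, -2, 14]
J_2(6) ⊕ J_1(6)

The characteristic polynomial is
  det(x·I − A) = x^3 - 18*x^2 + 108*x - 216 = (x - 6)^3

Eigenvalues and multiplicities (the geometric multiplicity of λ is n − rank(A − λI), which equals the number of Jordan blocks for λ):
  λ = 6: algebraic multiplicity = 3, geometric multiplicity = 2

Determining the block sizes for each eigenvalue:
  λ = 6: 2 blocks summing to 3 forces exactly one block of size 2 and the rest size 1 → block sizes [2, 1]

Assembling the blocks gives a Jordan form
J =
  [6, 1, 0]
  [0, 6, 0]
  [0, 0, 6]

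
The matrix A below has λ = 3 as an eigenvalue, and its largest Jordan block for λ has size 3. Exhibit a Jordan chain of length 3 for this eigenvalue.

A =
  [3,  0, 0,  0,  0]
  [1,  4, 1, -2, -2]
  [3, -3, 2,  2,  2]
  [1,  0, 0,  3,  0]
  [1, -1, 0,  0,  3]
A Jordan chain for λ = 3 of length 3:
v_1 = (0, 0, -2, 0, -1)ᵀ
v_2 = (0, 1, 3, 1, 1)ᵀ
v_3 = (1, 0, 0, 0, 0)ᵀ

Let N = A − (3)·I. We want v_3 with N^3 v_3 = 0 but N^2 v_3 ≠ 0; then v_{j-1} := N · v_j for j = 3, …, 2.

Pick v_3 = (1, 0, 0, 0, 0)ᵀ.
Then v_2 = N · v_3 = (0, 1, 3, 1, 1)ᵀ.
Then v_1 = N · v_2 = (0, 0, -2, 0, -1)ᵀ.

Sanity check: (A − (3)·I) v_1 = (0, 0, 0, 0, 0)ᵀ = 0. ✓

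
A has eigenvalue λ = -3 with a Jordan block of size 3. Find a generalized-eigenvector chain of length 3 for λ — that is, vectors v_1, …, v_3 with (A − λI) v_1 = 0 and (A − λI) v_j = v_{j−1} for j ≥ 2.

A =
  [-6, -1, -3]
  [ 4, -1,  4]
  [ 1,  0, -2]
A Jordan chain for λ = -3 of length 3:
v_1 = (2, 0, -2)ᵀ
v_2 = (-3, 4, 1)ᵀ
v_3 = (1, 0, 0)ᵀ

Let N = A − (-3)·I. We want v_3 with N^3 v_3 = 0 but N^2 v_3 ≠ 0; then v_{j-1} := N · v_j for j = 3, …, 2.

Pick v_3 = (1, 0, 0)ᵀ.
Then v_2 = N · v_3 = (-3, 4, 1)ᵀ.
Then v_1 = N · v_2 = (2, 0, -2)ᵀ.

Sanity check: (A − (-3)·I) v_1 = (0, 0, 0)ᵀ = 0. ✓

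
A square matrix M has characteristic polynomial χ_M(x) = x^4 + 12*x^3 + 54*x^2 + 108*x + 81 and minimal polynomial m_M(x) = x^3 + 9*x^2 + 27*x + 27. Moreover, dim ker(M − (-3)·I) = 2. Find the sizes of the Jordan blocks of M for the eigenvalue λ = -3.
Block sizes for λ = -3: [3, 1]

Step 1 — from the characteristic polynomial, algebraic multiplicity of λ = -3 is 4. From dim ker(M − (-3)·I) = 2, there are exactly 2 Jordan blocks for λ = -3.
Step 2 — from the minimal polynomial, the factor (x + 3)^3 tells us the largest block for λ = -3 has size 3.
Step 3 — with total size 4, 2 blocks, and largest block 3, the block sizes (in nonincreasing order) are [3, 1].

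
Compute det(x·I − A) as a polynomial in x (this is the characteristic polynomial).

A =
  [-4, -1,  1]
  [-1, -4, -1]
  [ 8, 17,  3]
x^3 + 5*x^2

Expanding det(x·I − A) (e.g. by cofactor expansion or by noting that A is similar to its Jordan form J, which has the same characteristic polynomial as A) gives
  χ_A(x) = x^3 + 5*x^2
which factors as x^2*(x + 5). The eigenvalues (with algebraic multiplicities) are λ = -5 with multiplicity 1, λ = 0 with multiplicity 2.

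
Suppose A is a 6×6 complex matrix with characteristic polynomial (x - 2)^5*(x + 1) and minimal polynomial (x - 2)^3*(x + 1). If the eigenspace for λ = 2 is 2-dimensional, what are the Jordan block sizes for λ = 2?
Block sizes for λ = 2: [3, 2]

Step 1 — from the characteristic polynomial, algebraic multiplicity of λ = 2 is 5. From dim ker(A − (2)·I) = 2, there are exactly 2 Jordan blocks for λ = 2.
Step 2 — from the minimal polynomial, the factor (x − 2)^3 tells us the largest block for λ = 2 has size 3.
Step 3 — with total size 5, 2 blocks, and largest block 3, the block sizes (in nonincreasing order) are [3, 2].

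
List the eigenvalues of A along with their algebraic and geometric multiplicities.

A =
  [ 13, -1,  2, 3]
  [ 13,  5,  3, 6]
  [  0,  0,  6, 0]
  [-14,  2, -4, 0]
λ = 6: alg = 4, geom = 2

Step 1 — factor the characteristic polynomial to read off the algebraic multiplicities:
  χ_A(x) = (x - 6)^4

Step 2 — compute geometric multiplicities via the rank-nullity identity g(λ) = n − rank(A − λI):
  rank(A − (6)·I) = 2, so dim ker(A − (6)·I) = n − 2 = 2

Summary:
  λ = 6: algebraic multiplicity = 4, geometric multiplicity = 2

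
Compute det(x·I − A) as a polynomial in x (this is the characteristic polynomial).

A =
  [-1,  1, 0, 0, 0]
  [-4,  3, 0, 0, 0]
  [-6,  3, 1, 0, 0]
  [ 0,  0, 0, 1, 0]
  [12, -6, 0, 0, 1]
x^5 - 5*x^4 + 10*x^3 - 10*x^2 + 5*x - 1

Expanding det(x·I − A) (e.g. by cofactor expansion or by noting that A is similar to its Jordan form J, which has the same characteristic polynomial as A) gives
  χ_A(x) = x^5 - 5*x^4 + 10*x^3 - 10*x^2 + 5*x - 1
which factors as (x - 1)^5. The eigenvalues (with algebraic multiplicities) are λ = 1 with multiplicity 5.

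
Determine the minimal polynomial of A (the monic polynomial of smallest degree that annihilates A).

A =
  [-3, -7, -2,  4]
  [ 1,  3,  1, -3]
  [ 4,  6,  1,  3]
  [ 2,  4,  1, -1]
x^3

The characteristic polynomial is χ_A(x) = x^4, so the eigenvalues are known. The minimal polynomial is
  m_A(x) = Π_λ (x − λ)^{k_λ}
where k_λ is the size of the *largest* Jordan block for λ (equivalently, the smallest k with (A − λI)^k v = 0 for every generalised eigenvector v of λ).

  λ = 0: largest Jordan block has size 3, contributing (x − 0)^3

So m_A(x) = x^3 = x^3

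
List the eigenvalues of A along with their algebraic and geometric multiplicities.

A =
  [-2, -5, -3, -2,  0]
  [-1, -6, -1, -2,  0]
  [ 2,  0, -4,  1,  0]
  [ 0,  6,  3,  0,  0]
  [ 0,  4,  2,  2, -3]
λ = -3: alg = 5, geom = 3

Step 1 — factor the characteristic polynomial to read off the algebraic multiplicities:
  χ_A(x) = (x + 3)^5

Step 2 — compute geometric multiplicities via the rank-nullity identity g(λ) = n − rank(A − λI):
  rank(A − (-3)·I) = 2, so dim ker(A − (-3)·I) = n − 2 = 3

Summary:
  λ = -3: algebraic multiplicity = 5, geometric multiplicity = 3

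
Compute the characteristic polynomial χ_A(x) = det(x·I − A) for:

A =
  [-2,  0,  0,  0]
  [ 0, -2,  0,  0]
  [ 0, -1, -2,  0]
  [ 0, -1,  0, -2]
x^4 + 8*x^3 + 24*x^2 + 32*x + 16

Expanding det(x·I − A) (e.g. by cofactor expansion or by noting that A is similar to its Jordan form J, which has the same characteristic polynomial as A) gives
  χ_A(x) = x^4 + 8*x^3 + 24*x^2 + 32*x + 16
which factors as (x + 2)^4. The eigenvalues (with algebraic multiplicities) are λ = -2 with multiplicity 4.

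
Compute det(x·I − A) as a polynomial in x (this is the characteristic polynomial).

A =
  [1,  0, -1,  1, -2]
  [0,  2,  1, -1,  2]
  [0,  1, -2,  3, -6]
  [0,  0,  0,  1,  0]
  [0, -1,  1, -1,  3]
x^5 - 5*x^4 + 10*x^3 - 10*x^2 + 5*x - 1

Expanding det(x·I − A) (e.g. by cofactor expansion or by noting that A is similar to its Jordan form J, which has the same characteristic polynomial as A) gives
  χ_A(x) = x^5 - 5*x^4 + 10*x^3 - 10*x^2 + 5*x - 1
which factors as (x - 1)^5. The eigenvalues (with algebraic multiplicities) are λ = 1 with multiplicity 5.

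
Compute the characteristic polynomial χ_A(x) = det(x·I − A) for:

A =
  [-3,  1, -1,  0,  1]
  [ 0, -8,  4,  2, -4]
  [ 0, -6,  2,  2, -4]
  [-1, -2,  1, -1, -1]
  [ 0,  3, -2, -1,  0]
x^5 + 10*x^4 + 40*x^3 + 80*x^2 + 80*x + 32

Expanding det(x·I − A) (e.g. by cofactor expansion or by noting that A is similar to its Jordan form J, which has the same characteristic polynomial as A) gives
  χ_A(x) = x^5 + 10*x^4 + 40*x^3 + 80*x^2 + 80*x + 32
which factors as (x + 2)^5. The eigenvalues (with algebraic multiplicities) are λ = -2 with multiplicity 5.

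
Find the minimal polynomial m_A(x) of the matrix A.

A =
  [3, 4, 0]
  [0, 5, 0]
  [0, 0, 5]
x^2 - 8*x + 15

The characteristic polynomial is χ_A(x) = (x - 5)^2*(x - 3), so the eigenvalues are known. The minimal polynomial is
  m_A(x) = Π_λ (x − λ)^{k_λ}
where k_λ is the size of the *largest* Jordan block for λ (equivalently, the smallest k with (A − λI)^k v = 0 for every generalised eigenvector v of λ).

  λ = 3: largest Jordan block has size 1, contributing (x − 3)
  λ = 5: largest Jordan block has size 1, contributing (x − 5)

So m_A(x) = (x - 5)*(x - 3) = x^2 - 8*x + 15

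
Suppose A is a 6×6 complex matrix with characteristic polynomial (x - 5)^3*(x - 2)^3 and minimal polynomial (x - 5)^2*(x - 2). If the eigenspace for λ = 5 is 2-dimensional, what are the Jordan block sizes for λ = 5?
Block sizes for λ = 5: [2, 1]

Step 1 — from the characteristic polynomial, algebraic multiplicity of λ = 5 is 3. From dim ker(A − (5)·I) = 2, there are exactly 2 Jordan blocks for λ = 5.
Step 2 — from the minimal polynomial, the factor (x − 5)^2 tells us the largest block for λ = 5 has size 2.
Step 3 — with total size 3, 2 blocks, and largest block 2, the block sizes (in nonincreasing order) are [2, 1].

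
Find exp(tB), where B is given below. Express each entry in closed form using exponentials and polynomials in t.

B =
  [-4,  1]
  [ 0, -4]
e^{tB} =
  [exp(-4*t), t*exp(-4*t)]
  [0, exp(-4*t)]

Strategy: write B = P · J · P⁻¹ where J is a Jordan canonical form, so e^{tB} = P · e^{tJ} · P⁻¹, and e^{tJ} can be computed block-by-block.

B has Jordan form
J =
  [-4,  1]
  [ 0, -4]
(up to reordering of blocks).

Per-block formulas:
  For a 2×2 Jordan block J_2(-4): exp(t · J_2(-4)) = e^(-4t)·(I + t·N), where N is the 2×2 nilpotent shift.

After assembling e^{tJ} and conjugating by P, we get:

e^{tB} =
  [exp(-4*t), t*exp(-4*t)]
  [0, exp(-4*t)]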